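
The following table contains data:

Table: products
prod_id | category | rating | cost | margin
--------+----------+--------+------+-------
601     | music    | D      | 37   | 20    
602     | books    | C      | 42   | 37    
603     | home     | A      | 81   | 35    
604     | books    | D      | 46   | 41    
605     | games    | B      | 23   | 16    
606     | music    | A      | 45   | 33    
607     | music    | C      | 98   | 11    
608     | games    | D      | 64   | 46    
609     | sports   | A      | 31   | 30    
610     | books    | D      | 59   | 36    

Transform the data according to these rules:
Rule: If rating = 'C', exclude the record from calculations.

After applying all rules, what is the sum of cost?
386

Step 1: Identify records where rating = 'C'
Step 2: The excluded records sum to 140
Step 3: Original total cost = 526
Step 4: Remaining total = 526 - 140 = 386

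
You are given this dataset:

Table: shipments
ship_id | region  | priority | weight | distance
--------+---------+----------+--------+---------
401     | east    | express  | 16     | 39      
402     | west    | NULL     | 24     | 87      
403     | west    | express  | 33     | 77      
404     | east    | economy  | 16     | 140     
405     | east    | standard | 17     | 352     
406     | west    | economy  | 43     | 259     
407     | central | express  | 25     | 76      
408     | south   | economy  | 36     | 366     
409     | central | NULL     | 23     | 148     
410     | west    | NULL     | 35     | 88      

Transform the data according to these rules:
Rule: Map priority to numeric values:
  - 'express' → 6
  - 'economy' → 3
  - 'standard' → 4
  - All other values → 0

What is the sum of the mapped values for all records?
31

Step 1: Apply mapping to each record
Step 2: Count by status:
  'express': 3 records × 6 = 18
  'economy': 3 records × 3 = 9
  'standard': 1 records × 4 = 4
Step 3: Sum all mapped values = 31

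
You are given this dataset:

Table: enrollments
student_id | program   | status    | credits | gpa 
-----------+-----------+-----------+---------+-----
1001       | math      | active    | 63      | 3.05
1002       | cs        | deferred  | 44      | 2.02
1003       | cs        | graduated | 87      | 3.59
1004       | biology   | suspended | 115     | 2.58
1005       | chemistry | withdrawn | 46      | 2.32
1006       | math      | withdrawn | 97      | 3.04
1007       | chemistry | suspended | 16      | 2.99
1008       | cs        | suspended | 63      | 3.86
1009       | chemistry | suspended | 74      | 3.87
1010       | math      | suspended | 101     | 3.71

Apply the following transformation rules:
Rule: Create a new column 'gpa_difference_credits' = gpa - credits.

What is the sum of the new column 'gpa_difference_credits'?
-674.97

Step 1: For each record, compute gpa - credits
Example calculations:
  3.05 - 63 = -59.95
  2.02 - 44 = -41.98
  3.59 - 87 = -83.41
  ...
Step 2: Sum all derived values
Step 3: Total = -674.97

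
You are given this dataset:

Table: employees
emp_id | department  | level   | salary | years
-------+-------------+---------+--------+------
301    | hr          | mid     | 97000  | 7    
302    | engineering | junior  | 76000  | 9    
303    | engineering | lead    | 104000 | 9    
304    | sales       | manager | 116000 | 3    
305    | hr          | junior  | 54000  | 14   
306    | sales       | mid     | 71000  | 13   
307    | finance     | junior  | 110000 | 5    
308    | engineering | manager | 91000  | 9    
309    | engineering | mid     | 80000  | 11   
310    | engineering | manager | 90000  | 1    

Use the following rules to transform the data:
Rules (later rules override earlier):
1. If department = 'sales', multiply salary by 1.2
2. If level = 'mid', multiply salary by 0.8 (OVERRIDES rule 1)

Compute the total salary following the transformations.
862600.0

Step 1: Rule 2 takes priority for records with level = 'mid'
  - 3 records: 248000 × 0.8 = 198400.0
Step 2: Rule 1 applies to remaining records with department = 'sales'
  - 1 records: 116000 × 1.2 = 139200.0
Step 3: Other records unchanged: 525000
Step 4: Final sum = 198400.0 + 139200.0 + 525000 = 862600.0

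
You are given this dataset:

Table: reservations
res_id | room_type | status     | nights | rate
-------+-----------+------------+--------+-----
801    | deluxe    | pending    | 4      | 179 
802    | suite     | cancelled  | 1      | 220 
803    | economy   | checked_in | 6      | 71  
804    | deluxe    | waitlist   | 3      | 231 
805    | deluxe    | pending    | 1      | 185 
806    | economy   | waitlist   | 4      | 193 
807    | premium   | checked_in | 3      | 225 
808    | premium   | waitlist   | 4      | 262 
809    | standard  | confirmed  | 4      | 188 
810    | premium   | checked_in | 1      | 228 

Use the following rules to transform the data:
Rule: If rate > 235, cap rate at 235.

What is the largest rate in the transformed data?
235

Step 1: Original maximum rate = 262
Step 2: Apply cap at 235
Step 3: 1 records had rate > 235 and were capped
Step 4: Maximum after transformation = 235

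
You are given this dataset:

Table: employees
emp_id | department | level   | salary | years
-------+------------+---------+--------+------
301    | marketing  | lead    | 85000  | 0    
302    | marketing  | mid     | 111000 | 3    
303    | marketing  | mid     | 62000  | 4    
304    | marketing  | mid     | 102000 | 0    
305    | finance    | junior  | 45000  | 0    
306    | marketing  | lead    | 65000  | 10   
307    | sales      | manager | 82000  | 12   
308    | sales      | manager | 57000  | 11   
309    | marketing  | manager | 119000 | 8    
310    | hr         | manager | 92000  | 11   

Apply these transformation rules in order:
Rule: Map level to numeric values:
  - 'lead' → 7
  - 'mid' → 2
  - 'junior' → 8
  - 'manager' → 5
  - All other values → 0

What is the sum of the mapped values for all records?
48

Step 1: Apply mapping to each record
Step 2: Count by status:
  'lead': 2 records × 7 = 14
  'mid': 3 records × 2 = 6
  'junior': 1 records × 8 = 8
  'manager': 4 records × 5 = 20
Step 3: Sum all mapped values = 48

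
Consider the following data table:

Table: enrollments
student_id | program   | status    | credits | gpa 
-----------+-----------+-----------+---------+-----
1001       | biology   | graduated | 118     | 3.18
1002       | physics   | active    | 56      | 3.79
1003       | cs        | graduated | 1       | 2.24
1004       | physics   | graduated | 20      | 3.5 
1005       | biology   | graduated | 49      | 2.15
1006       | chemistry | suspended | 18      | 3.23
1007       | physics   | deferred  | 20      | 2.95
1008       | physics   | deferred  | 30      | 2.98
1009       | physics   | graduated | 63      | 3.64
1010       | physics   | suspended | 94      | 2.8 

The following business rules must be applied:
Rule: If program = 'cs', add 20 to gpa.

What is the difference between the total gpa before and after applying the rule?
20.0

Step 1: Original sum of gpa = 30.46
Step 2: 1 records have program = 'cs'
Step 3: Each affected record changes by 20
Step 4: Total change = 1 × 20 = 20
Step 5: New sum = 30.46 + 20 = 50.46
Step 6: Difference = |50.46 - 30.46| = 20.0
        (Sum increased by 20.0)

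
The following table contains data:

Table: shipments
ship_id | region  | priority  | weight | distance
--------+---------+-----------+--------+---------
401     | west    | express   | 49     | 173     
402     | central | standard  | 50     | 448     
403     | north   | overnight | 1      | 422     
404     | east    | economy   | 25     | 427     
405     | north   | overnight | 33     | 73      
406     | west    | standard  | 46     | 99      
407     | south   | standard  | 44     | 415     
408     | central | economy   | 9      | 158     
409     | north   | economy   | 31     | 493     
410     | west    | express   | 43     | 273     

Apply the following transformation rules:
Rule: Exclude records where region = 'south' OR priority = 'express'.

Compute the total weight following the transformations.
195

Step 1: Find records where region = 'south' OR priority = 'express'
Step 2: 3 records match, summing to 136
Step 3: Original sum: 331
Step 4: Remaining sum = 331 - 136 = 195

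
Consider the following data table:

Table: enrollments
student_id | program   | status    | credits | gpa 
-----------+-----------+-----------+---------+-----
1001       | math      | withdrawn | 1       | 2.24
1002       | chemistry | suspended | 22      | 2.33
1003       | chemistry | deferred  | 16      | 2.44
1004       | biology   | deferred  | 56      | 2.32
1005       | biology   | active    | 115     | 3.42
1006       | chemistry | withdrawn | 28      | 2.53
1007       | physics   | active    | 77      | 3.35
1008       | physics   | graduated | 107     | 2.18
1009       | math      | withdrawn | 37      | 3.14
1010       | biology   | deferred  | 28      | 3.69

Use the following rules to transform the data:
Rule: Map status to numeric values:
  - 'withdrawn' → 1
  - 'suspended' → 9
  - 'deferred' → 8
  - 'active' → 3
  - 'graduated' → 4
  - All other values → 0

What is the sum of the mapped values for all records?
46

Step 1: Apply mapping to each record
Step 2: Count by status:
  'withdrawn': 3 records × 1 = 3
  'suspended': 1 records × 9 = 9
  'deferred': 3 records × 8 = 24
  'active': 2 records × 3 = 6
  'graduated': 1 records × 4 = 4
Step 3: Sum all mapped values = 46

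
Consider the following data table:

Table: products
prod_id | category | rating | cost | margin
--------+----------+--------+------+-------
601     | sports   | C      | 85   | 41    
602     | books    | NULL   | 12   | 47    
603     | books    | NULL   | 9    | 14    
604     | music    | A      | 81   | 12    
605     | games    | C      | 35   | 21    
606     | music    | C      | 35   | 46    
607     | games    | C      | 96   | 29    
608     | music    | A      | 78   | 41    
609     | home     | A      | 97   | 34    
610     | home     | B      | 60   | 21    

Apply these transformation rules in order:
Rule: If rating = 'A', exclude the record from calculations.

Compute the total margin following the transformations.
219

Step 1: Identify records where rating = 'A'
Step 2: The excluded records sum to 87
Step 3: Original total margin = 306
Step 4: Remaining total = 306 - 87 = 219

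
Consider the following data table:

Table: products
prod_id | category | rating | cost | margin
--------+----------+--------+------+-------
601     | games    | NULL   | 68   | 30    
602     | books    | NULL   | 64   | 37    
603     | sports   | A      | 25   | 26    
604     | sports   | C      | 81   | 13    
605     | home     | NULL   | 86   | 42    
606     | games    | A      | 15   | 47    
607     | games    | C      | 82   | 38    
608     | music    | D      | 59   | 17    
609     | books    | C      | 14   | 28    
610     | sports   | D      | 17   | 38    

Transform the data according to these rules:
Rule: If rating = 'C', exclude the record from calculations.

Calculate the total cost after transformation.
334

Step 1: Identify records where rating = 'C'
Step 2: The excluded records sum to 177
Step 3: Original total cost = 511
Step 4: Remaining total = 511 - 177 = 334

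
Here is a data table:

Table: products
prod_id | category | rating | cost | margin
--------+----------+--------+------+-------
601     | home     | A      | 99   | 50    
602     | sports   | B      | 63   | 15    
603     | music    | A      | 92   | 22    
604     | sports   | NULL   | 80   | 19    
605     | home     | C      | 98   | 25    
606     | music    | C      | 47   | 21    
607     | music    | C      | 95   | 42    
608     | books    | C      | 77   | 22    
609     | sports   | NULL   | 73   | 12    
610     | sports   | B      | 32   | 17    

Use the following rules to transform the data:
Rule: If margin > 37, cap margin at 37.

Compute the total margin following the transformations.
227

Step 1: 2 records have margin > 37
Step 2: These records originally summed to 92
Step 3: After capping: 2 × 37 = 74
Step 4: Unaffected records sum: 153
Step 5: Final sum = 74 + 153 = 227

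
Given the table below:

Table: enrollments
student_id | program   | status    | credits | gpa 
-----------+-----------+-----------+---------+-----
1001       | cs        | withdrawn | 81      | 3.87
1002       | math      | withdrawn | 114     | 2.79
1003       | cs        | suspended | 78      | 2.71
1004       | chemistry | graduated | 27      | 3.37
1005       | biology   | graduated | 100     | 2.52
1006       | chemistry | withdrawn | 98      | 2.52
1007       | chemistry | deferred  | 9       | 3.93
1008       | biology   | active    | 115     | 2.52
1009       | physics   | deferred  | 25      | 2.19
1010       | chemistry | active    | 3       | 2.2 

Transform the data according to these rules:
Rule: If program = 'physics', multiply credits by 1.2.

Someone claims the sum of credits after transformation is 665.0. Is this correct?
No, the correct result is 655.0.

Step 1: Calculate the correct sum after transformation
Step 2: Apply multiplier 1.2 to records where program = 'physics'
Step 3: Correct result = 655.0
Step 4: Claimed result = 665.0
Step 5: 655.0 ≠ 665.0
Conclusion: The claimed result is incorrect. The correct answer is 655.0.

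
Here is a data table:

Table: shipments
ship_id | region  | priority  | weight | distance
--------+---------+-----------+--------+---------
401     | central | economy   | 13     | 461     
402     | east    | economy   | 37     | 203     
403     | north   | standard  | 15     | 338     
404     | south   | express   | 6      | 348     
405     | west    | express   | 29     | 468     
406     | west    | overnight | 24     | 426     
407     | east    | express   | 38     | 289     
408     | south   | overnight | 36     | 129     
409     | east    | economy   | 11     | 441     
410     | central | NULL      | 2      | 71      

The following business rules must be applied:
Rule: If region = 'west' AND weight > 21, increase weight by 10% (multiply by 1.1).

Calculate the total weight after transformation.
216.3

Step 1: Find records where region = 'west' AND weight > 21
Step 2: 2 records match, summing to 53
Step 3: After multiplier: 53 × 1.1 = 58.3
Step 4: Unaffected records sum: 158
Step 5: Final sum = 58.3 + 158 = 216.3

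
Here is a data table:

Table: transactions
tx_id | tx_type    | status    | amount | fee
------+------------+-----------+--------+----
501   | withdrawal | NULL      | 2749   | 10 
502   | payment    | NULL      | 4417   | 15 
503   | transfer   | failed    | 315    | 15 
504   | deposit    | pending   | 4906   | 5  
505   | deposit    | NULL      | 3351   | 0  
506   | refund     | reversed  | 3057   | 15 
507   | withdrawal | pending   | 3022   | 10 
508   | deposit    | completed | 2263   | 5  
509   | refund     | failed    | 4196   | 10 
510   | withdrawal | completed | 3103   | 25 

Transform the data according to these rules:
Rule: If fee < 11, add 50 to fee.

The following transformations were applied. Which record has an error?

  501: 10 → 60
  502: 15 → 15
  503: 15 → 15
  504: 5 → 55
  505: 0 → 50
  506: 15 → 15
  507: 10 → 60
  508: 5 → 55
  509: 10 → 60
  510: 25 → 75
Record 510 has an error. The correct transformed value should be 25, not 75.

Step 1: Check each record against the rule
Step 2: Record 510 has fee = 25
Step 3: Since 25 >= 11, the bonus should not have been applied
Step 4: Correct value = 25, but claimed value = 75
Conclusion: Record 510 has the error.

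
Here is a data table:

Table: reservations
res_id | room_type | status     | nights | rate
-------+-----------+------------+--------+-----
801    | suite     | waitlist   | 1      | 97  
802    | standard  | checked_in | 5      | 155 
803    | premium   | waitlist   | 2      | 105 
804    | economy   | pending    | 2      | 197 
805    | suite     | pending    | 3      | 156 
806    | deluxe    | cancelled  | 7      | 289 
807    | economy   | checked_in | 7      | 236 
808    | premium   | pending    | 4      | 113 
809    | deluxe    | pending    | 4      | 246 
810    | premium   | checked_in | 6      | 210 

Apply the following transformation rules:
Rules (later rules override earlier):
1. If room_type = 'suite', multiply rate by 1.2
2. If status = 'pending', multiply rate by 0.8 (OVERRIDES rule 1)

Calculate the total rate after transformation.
1681.0

Step 1: Rule 2 takes priority for records with status = 'pending'
  - 4 records: 712 × 0.8 = 569.6
Step 2: Rule 1 applies to remaining records with room_type = 'suite'
  - 1 records: 97 × 1.2 = 116.4
Step 3: Other records unchanged: 995
Step 4: Final sum = 569.6 + 116.4 + 995 = 1681.0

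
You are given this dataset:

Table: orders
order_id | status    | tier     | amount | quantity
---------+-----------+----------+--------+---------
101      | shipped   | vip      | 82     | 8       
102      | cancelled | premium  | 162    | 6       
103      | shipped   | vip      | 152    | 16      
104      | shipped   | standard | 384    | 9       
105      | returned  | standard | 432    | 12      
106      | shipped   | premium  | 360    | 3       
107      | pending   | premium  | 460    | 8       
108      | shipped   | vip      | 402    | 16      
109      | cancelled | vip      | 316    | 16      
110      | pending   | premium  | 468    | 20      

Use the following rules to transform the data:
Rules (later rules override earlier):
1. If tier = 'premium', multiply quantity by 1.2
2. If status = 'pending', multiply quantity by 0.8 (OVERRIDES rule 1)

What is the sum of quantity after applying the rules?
110.2

Step 1: Rule 2 takes priority for records with status = 'pending'
  - 2 records: 28 × 0.8 = 22.4
Step 2: Rule 1 applies to remaining records with tier = 'premium'
  - 2 records: 9 × 1.2 = 10.8
Step 3: Other records unchanged: 77
Step 4: Final sum = 22.4 + 10.8 + 77 = 110.2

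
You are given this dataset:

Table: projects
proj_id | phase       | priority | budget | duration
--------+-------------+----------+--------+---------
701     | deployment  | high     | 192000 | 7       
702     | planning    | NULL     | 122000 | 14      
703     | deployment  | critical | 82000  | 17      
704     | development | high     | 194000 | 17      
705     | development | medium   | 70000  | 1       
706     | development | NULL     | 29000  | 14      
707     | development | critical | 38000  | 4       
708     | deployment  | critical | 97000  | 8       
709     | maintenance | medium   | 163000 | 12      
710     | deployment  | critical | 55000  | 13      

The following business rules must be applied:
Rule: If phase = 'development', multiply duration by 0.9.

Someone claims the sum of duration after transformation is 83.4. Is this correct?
No, the correct result is 103.4.

Step 1: Calculate the correct sum after transformation
Step 2: Apply multiplier 0.9 to records where phase = 'development'
Step 3: Correct result = 103.4
Step 4: Claimed result = 83.4
Step 5: 103.4 ≠ 83.4
Conclusion: The claimed result is incorrect. The correct answer is 103.4.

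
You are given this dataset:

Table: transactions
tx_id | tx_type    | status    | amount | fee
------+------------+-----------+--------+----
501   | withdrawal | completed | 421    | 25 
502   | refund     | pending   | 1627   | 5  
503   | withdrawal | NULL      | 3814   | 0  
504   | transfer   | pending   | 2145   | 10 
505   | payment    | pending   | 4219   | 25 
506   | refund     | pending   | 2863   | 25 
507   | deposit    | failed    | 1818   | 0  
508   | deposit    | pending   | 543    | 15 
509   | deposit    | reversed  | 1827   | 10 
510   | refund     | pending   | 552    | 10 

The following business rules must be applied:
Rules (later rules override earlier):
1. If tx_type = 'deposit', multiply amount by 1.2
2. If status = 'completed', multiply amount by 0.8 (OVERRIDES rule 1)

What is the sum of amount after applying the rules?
20582.4

Step 1: Rule 2 takes priority for records with status = 'completed'
  - 1 records: 421 × 0.8 = 336.8
Step 2: Rule 1 applies to remaining records with tx_type = 'deposit'
  - 3 records: 4188 × 1.2 = 5025.6
Step 3: Other records unchanged: 15220
Step 4: Final sum = 336.8 + 5025.6 + 15220 = 20582.4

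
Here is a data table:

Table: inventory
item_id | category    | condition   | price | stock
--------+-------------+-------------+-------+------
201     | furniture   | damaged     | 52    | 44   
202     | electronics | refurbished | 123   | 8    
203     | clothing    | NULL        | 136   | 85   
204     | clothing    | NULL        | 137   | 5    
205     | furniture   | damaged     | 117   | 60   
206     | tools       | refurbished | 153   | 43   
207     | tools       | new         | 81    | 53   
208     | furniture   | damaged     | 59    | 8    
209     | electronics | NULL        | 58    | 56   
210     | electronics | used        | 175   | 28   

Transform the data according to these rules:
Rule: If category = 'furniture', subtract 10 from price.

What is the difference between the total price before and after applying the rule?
30

Step 1: Original sum of price = 1091
Step 2: 3 records have category = 'furniture'
Step 3: Each affected record changes by -10
Step 4: Total change = 3 × -10 = -30
Step 5: New sum = 1091 + -30 = 1061
Step 6: Difference = |1061 - 1091| = 30
        (Sum decreased by 30)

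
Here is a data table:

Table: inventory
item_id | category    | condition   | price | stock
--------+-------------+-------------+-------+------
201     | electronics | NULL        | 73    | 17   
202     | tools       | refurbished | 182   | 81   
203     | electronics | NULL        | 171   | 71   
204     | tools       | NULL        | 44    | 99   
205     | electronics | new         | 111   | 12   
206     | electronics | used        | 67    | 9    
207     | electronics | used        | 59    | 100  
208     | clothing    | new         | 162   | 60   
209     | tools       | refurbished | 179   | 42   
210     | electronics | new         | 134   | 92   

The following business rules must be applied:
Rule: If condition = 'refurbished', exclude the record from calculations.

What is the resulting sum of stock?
460

Step 1: Identify records where condition = 'refurbished'
Step 2: The excluded records sum to 123
Step 3: Original total stock = 583
Step 4: Remaining total = 583 - 123 = 460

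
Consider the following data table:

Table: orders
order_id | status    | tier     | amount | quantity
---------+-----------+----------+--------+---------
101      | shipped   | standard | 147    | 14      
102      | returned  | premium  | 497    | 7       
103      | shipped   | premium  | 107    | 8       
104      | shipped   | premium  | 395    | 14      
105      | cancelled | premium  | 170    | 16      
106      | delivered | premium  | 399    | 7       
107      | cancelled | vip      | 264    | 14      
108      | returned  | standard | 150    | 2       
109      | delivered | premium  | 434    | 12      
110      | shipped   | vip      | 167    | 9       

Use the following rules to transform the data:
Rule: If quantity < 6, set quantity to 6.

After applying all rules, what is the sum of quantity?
107

Step 1: 1 records have quantity < 6
Step 2: These records originally summed to 2
Step 3: After setting to minimum: 1 × 6 = 6
Step 4: Unaffected records sum: 101
Step 5: Final sum = 6 + 101 = 107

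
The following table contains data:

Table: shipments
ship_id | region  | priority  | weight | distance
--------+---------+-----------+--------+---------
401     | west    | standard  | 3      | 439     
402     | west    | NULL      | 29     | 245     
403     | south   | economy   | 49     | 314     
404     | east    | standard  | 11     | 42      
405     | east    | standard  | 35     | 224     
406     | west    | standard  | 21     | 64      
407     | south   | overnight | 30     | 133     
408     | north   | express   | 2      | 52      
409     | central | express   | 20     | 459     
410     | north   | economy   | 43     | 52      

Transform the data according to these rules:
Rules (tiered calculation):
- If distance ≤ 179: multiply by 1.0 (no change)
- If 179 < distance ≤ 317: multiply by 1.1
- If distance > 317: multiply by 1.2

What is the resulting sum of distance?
2281.9

Step 1: Tier 1 (distance ≤ 179): 5 records, sum = 343 × 1.0 = 343.0
Step 2: Tier 2 (179 < distance ≤ 317): 3 records, sum = 783 × 1.1 = 861.3
Step 3: Tier 3 (distance > 317): 2 records, sum = 898 × 1.2 = 1077.6
Step 4: Final sum = 343.0 + 861.3 + 1077.6 = 2281.9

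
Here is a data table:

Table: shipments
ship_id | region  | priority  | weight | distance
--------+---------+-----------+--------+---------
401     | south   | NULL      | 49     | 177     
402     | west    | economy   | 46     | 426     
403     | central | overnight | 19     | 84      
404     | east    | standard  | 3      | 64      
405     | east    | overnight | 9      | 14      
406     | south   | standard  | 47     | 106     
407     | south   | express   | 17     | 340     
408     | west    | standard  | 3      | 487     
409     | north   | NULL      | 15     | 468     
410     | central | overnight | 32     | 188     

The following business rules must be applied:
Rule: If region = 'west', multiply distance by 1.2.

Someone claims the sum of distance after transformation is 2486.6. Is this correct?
No, the correct result is 2536.6.

Step 1: Calculate the correct sum after transformation
Step 2: Apply multiplier 1.2 to records where region = 'west'
Step 3: Correct result = 2536.6
Step 4: Claimed result = 2486.6
Step 5: 2536.6 ≠ 2486.6
Conclusion: The claimed result is incorrect. The correct answer is 2536.6.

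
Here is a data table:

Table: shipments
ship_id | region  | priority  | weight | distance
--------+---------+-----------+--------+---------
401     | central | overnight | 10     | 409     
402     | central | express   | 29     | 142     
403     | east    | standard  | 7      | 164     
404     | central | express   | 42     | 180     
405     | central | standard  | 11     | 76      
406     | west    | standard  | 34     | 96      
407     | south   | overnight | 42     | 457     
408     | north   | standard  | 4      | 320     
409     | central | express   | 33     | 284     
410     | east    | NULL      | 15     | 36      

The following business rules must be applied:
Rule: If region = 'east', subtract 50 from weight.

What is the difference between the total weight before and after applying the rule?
100

Step 1: Original sum of weight = 227
Step 2: 2 records have region = 'east'
Step 3: Each affected record changes by -50
Step 4: Total change = 2 × -50 = -100
Step 5: New sum = 227 + -100 = 127
Step 6: Difference = |127 - 227| = 100
        (Sum decreased by 100)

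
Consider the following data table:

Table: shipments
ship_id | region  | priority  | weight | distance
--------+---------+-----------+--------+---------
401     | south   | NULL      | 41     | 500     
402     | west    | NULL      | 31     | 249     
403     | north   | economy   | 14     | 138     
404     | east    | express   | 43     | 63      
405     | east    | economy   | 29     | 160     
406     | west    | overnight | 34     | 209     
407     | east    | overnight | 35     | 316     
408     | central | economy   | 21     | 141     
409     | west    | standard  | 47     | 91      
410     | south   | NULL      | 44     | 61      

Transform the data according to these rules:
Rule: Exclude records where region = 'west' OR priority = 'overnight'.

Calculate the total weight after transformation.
192

Step 1: Find records where region = 'west' OR priority = 'overnight'
Step 2: 4 records match, summing to 147
Step 3: Original sum: 339
Step 4: Remaining sum = 339 - 147 = 192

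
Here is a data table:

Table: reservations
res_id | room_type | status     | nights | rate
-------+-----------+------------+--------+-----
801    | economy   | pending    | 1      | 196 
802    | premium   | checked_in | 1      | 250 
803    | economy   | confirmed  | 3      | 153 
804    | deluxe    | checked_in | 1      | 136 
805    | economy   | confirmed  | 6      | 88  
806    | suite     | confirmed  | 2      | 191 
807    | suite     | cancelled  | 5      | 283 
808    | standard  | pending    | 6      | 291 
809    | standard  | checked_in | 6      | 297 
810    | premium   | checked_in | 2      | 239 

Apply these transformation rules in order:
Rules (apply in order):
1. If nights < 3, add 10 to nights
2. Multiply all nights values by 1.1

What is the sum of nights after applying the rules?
91.3

Step 1: Apply Rule 1 - Add 10 to records with nights < 3
  - 5 records affected: 7 + (5 × 10) = 57
  - Unaffected records: 26
  - Sum after Rule 1: 83
Step 2: Apply Rule 2 - Multiply all by 1.1
  - 83 × 1.1 = 91.3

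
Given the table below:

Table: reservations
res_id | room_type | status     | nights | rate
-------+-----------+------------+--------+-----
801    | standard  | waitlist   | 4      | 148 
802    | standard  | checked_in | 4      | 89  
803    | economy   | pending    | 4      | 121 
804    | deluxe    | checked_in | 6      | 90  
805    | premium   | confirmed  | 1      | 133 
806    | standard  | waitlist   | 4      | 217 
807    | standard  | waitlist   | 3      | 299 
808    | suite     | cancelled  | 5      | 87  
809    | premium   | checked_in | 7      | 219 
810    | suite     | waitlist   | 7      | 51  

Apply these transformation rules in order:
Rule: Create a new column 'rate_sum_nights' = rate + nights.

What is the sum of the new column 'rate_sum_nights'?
1499

Step 1: For each record, compute rate + nights
Example calculations:
  148 + 4 = 152
  89 + 4 = 93
  121 + 4 = 125
  ...
Step 2: Sum all derived values
Step 3: Total = 1499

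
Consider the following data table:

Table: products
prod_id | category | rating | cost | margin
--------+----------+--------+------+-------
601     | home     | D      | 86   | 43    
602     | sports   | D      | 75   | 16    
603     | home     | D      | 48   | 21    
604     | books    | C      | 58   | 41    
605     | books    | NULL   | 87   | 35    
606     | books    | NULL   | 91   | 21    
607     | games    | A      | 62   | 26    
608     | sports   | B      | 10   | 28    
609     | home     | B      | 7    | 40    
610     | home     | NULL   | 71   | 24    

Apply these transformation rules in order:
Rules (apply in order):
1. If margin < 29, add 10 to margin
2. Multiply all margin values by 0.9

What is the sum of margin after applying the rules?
319.5

Step 1: Apply Rule 1 - Add 10 to records with margin < 29
  - 6 records affected: 136 + (6 × 10) = 196
  - Unaffected records: 159
  - Sum after Rule 1: 355
Step 2: Apply Rule 2 - Multiply all by 0.9
  - 355 × 0.9 = 319.5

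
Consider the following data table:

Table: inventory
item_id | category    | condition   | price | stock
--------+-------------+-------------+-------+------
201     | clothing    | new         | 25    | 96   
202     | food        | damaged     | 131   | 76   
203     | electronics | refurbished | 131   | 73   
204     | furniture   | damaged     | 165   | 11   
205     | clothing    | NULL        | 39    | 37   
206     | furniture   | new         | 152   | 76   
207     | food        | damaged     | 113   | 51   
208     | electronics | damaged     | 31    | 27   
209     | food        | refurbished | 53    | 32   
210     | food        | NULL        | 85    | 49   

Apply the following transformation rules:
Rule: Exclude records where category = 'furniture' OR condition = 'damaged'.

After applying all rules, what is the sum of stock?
287

Step 1: Find records where category = 'furniture' OR condition = 'damaged'
Step 2: 5 records match, summing to 241
Step 3: Original sum: 528
Step 4: Remaining sum = 528 - 241 = 287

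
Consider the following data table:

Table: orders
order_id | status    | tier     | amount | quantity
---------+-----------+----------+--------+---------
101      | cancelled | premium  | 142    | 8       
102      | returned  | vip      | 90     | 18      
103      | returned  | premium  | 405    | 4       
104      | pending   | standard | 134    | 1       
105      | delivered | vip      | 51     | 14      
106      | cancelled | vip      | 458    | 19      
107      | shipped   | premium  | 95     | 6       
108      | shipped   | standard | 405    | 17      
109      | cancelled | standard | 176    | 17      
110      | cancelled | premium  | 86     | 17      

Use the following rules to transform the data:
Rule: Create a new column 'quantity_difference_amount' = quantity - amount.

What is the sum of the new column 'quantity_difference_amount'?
-1921

Step 1: For each record, compute quantity - amount
Example calculations:
  8 - 142 = -134
  18 - 90 = -72
  4 - 405 = -401
  ...
Step 2: Sum all derived values
Step 3: Total = -1921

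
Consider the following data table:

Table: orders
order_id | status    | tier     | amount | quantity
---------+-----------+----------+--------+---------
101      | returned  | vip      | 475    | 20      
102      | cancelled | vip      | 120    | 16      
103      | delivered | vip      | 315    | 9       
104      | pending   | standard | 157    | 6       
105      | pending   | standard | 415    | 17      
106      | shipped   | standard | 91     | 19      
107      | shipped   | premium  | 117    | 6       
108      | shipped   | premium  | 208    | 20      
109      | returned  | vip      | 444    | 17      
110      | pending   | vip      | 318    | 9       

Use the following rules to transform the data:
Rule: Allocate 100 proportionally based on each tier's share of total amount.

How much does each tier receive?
premium: 12.22, standard: 24.92, vip: 62.86

Step 1: Calculate total amount = 2660
Step 2: Calculate each tier's proportion:
  premium: 325/2660 = 12.22% → 12.22
  standard: 663/2660 = 24.92% → 24.92
  vip: 1672/2660 = 62.86% → 62.86
Step 3: Verify: sum of allocations ≈ 100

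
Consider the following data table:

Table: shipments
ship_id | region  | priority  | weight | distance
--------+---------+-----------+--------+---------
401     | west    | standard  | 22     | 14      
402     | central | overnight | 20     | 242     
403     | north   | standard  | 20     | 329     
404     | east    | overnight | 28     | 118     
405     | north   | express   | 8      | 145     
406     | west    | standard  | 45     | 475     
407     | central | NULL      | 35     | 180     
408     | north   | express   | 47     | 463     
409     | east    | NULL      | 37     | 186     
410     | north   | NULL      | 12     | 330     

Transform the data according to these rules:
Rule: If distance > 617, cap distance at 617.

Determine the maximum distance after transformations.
475

Step 1: Original maximum distance = 475
Step 2: Check cap of 617 against maximum
Step 3: No records exceed the cap (max 475 <= cap 617), so no capping applies
Step 4: Maximum after transformation = 475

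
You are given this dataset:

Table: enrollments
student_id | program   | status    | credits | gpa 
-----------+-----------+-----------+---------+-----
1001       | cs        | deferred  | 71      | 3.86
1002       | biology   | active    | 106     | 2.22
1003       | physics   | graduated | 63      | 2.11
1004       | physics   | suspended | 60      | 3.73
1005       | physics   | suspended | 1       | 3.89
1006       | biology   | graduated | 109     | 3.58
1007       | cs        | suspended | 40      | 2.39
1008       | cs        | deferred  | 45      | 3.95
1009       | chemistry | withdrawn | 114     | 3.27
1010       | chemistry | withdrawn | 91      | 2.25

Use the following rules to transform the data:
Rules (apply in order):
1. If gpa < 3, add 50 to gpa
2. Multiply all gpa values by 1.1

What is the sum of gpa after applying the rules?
254.38

Step 1: Apply Rule 1 - Add 50 to records with gpa < 3
  - 4 records affected: 8.97 + (4 × 50) = 208.97
  - Unaffected records: 22.28
  - Sum after Rule 1: 231.25
Step 2: Apply Rule 2 - Multiply all by 1.1
  - 231.25 × 1.1 = 254.38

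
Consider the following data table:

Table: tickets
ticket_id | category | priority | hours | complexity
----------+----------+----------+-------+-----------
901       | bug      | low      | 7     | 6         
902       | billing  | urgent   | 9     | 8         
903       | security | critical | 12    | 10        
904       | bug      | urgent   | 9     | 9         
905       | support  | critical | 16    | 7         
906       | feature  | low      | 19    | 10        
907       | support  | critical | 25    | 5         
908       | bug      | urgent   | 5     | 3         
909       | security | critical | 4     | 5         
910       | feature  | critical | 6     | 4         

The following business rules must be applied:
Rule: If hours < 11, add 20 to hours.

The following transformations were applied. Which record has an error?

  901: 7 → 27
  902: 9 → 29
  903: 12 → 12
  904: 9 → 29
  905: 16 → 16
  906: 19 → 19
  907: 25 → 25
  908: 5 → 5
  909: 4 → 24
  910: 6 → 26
Record 908 has an error. The correct transformed value should be 25, not 5.

Step 1: Check each record against the rule
Step 2: Record 908 has hours = 5
Step 3: Since 5 < 11, the bonus should have been applied
Step 4: Correct value = 25, but claimed value = 5
Conclusion: Record 908 has the error.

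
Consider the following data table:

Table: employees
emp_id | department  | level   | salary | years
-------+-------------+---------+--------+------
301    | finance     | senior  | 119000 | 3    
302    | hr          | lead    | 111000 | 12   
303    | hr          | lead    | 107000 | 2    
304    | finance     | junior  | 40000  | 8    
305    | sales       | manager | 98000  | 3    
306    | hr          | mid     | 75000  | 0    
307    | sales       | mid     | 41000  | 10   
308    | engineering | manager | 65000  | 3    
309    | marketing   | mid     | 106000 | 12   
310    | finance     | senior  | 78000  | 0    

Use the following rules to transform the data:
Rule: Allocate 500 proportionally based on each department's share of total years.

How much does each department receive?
engineering: 28.3, finance: 103.77, hr: 132.08, marketing: 113.21, sales: 122.64

Step 1: Calculate total years = 53
Step 2: Calculate each department's proportion:
  engineering: 3/53 = 5.66% → 28.3
  finance: 11/53 = 20.75% → 103.77
  hr: 14/53 = 26.42% → 132.08
  marketing: 12/53 = 22.64% → 113.21
  sales: 13/53 = 24.53% → 122.64
Step 3: Verify: sum of allocations ≈ 500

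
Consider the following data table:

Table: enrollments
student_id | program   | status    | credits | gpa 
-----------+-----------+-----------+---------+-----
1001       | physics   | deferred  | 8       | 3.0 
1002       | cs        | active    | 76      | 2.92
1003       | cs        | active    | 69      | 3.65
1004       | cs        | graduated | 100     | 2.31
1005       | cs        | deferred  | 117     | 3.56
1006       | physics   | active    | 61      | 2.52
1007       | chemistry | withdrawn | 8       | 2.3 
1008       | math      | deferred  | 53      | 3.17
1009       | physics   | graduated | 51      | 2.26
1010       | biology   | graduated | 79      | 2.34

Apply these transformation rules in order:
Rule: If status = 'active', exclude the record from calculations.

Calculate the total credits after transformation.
416

Step 1: Identify records where status = 'active'
Step 2: The excluded records sum to 206
Step 3: Original total credits = 622
Step 4: Remaining total = 622 - 206 = 416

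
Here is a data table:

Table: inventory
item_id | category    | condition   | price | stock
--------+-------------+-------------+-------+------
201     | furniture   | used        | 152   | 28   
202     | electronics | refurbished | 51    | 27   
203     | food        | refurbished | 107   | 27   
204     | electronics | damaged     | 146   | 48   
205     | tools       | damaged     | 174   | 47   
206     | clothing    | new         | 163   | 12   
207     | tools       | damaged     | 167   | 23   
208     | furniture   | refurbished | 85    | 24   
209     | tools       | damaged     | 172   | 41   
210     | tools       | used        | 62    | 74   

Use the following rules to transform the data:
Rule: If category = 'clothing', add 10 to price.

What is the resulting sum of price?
1289

Step 1: Count records where category = 'clothing': 1
Step 2: Total bonus added: 1 × 10 = 10
Step 3: Original sum of price: 1279
Step 4: Final sum = 1279 + 10 = 1289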